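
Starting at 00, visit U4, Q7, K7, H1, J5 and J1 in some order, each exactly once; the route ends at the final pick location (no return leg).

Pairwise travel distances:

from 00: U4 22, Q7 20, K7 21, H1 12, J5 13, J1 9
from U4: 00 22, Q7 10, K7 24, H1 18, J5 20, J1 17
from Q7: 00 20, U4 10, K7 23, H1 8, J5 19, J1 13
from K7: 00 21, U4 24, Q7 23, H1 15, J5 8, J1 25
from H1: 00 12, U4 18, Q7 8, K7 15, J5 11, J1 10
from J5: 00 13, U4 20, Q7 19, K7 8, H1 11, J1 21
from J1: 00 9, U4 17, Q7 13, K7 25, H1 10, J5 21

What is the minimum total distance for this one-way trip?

Shortest open route: 63.

There are 6! = 720 possible orderings.
00 - U4 - Q7 - K7 - H1 - J5 - J1: 22+10+23+15+11+21 = 102
00 - U4 - Q7 - K7 - H1 - J1 - J5: 22+10+23+15+10+21 = 101
00 - U4 - Q7 - K7 - J5 - H1 - J1: 22+10+23+8+11+10 = 84
00 - U4 - Q7 - K7 - J5 - J1 - H1: 22+10+23+8+21+10 = 94
00 - U4 - Q7 - K7 - J1 - H1 - J5: 22+10+23+25+10+11 = 101
00 - U4 - Q7 - K7 - J1 - J5 - H1: 22+10+23+25+21+11 = 112
00 - U4 - Q7 - H1 - K7 - J5 - J1: 22+10+8+15+8+21 = 84
00 - U4 - Q7 - H1 - K7 - J1 - J5: 22+10+8+15+25+21 = 101
… (712 more)
00 - J1 - U4 - Q7 - H1 - J5 - K7: 9+17+10+8+11+8 = 63  ← best
The minimum is 63.
One shortest path: 00 → J1 → U4 → Q7 → H1 → J5 → K7.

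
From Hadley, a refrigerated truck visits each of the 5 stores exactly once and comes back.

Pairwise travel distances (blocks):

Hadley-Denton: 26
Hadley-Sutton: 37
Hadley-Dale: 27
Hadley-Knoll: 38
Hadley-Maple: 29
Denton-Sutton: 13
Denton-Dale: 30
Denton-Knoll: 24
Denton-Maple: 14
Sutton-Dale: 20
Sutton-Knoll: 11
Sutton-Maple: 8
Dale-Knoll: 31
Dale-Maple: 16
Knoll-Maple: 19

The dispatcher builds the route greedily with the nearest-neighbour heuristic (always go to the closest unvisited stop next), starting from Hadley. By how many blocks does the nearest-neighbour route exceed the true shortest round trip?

The nearest-neighbour route is 20 blocks longer than optimal.

Hadley: Denton=26, Dale=27, Maple=29, Sutton=37, Knoll=38 ⇒ Denton
Denton: Sutton=13, Maple=14, Knoll=24, Dale=30 ⇒ Sutton
Sutton: Maple=8, Knoll=11, Dale=20 ⇒ Maple
Maple: Dale=16, Knoll=19 ⇒ Dale
Dale: Knoll=31 ⇒ Knoll
NN route Hadley → Denton → Sutton → Maple → Dale → Knoll → Hadley costs 132.
Optimal: Hadley → Denton → Sutton → Knoll → Maple → Dale → Hadley costs 112 (by enumerating all 60 distinct tours).
Excess = 132 − 112 = 20.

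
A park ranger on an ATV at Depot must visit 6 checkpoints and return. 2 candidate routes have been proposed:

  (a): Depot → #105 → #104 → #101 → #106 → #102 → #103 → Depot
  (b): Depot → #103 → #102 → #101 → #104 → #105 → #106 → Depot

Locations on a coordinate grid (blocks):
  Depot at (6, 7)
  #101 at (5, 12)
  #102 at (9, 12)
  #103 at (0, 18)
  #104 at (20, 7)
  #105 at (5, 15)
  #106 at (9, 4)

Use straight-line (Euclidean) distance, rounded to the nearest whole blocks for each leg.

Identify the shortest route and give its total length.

Shortest is (b), total 77 blocks.

(a): 8 + 17 + 16 + 9 + 8 + 11 + 13 = 82
(b): 13 + 11 + 4 + 16 + 17 + 12 + 4 = 77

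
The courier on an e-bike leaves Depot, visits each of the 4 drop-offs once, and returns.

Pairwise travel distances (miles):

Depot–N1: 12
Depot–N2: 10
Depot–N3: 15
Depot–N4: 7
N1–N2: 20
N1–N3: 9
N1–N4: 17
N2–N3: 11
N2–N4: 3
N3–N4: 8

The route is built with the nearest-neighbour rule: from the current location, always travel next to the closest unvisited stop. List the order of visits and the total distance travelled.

42 miles along Depot → N4 → N2 → N3 → N1 → Depot.

Depot → [N4:7 / N2:10 / N1:12 / N3:15] → N4 (7)
N4 → [N2:3 / N3:8 / N1:17] → N2 (3)
N2 → [N3:11 / N1:20] → N3 (11)
N3 → [N1:9] → N1 (9)
Return N1→Depot: 12.
Total = 7 + 3 + 11 + 9 + 12 = 42.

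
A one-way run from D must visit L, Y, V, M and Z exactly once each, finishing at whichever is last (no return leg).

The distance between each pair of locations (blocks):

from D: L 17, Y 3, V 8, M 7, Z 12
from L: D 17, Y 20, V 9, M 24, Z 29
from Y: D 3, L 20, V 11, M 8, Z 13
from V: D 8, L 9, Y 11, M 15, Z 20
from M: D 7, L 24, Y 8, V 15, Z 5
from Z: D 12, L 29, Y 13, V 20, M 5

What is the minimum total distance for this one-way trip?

45 blocks — the minimum one-way total.

There are 5! = 120 possible orderings.
D → L → Y → V → M → Z: 17+20+11+15+5 = 68
D → L → Y → V → Z → M: 17+20+11+20+5 = 73
D → L → Y → M → V → Z: 17+20+8+15+20 = 80
D → L → Y → M → Z → V: 17+20+8+5+20 = 70
D → L → Y → Z → V → M: 17+20+13+20+15 = 85
D → L → Y → Z → M → V: 17+20+13+5+15 = 70
D → L → V → Y → M → Z: 17+9+11+8+5 = 50
D → L → V → Y → Z → M: 17+9+11+13+5 = 55
D → L → V → M → Y → Z: 17+9+15+8+13 = 62
D → L → V → M → Z → Y: 17+9+15+5+13 = 59
D → L → V → Z → Y → M: 17+9+20+13+8 = 67
D → L → V → Z → M → Y: 17+9+20+5+8 = 59
D → L → M → Y → V → Z: 17+24+8+11+20 = 80
D → L → M → Y → Z → V: 17+24+8+13+20 = 82
… (106 more)
D → Y → M → Z → V → L: 3+8+5+20+9 = 45  ← best
The minimum is 45.
One shortest path: D → Y → M → Z → V → L.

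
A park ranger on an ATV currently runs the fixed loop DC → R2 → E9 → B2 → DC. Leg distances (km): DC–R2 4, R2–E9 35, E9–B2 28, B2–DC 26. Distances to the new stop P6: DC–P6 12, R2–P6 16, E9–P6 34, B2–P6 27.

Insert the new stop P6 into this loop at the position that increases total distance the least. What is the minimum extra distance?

Insertion cost between consecutive stops i–j is d(i,P6) + d(P6,j) − d(i,j):
  between DC and R2: 12 + 16 − 4 = 24
  between R2 and E9: 16 + 34 − 35 = 15
  between E9 and B2: 34 + 27 − 28 = 33
  between B2 and DC: 27 + 12 − 26 = 13
Cheapest insertion is between B2 and DC, adding 13.
New total = 93 + 13 = 106.

Adding 13 km by placing P6 on the B2–DC leg.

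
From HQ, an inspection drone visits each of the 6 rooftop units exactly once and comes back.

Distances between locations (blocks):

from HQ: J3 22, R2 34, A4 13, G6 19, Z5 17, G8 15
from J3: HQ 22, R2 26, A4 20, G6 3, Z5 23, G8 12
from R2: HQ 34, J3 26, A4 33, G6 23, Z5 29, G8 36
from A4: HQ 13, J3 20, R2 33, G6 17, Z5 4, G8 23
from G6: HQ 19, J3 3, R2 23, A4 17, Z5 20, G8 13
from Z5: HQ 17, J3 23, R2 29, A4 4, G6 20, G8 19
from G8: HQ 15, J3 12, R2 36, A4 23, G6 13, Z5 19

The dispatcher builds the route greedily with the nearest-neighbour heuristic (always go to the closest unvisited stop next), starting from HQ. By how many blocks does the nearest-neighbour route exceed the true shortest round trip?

From HQ: A4=13, G8=15, Z5=17, G6=19, J3=22, R2=34 → choose A4 (13).
From A4: Z5=4, G6=17, J3=20, G8=23, R2=33 → choose Z5 (4).
From Z5: G8=19, G6=20, J3=23, R2=29 → choose G8 (19).
From G8: J3=12, G6=13, R2=36 → choose J3 (12).
From J3: G6=3, R2=26 → choose G6 (3).
From G6: R2=23 → choose R2 (23).
NN route HQ → A4 → Z5 → G8 → J3 → G6 → R2 → HQ costs 108.
Optimal: HQ → A4 → Z5 → R2 → G6 → J3 → G8 → HQ costs 99 (by enumerating all 360 distinct tours).
Excess = 108 − 99 = 9.

Excess over optimum: 9 blocks.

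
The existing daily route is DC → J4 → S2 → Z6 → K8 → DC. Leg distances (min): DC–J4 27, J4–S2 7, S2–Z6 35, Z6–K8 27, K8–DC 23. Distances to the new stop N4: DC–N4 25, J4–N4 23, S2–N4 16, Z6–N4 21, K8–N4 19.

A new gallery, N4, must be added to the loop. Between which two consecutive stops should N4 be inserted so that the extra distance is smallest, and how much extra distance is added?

+2 min — insert N4 between S2 and Z6.

Insertion cost between consecutive stops i–j is d(i,N4) + d(N4,j) − d(i,j):
  between DC and J4: 25 + 23 − 27 = 21
  between J4 and S2: 23 + 16 − 7 = 32
  between S2 and Z6: 16 + 21 − 35 = 2
  between Z6 and K8: 21 + 19 − 27 = 13
  between K8 and DC: 19 + 25 − 23 = 21
Cheapest insertion is between S2 and Z6, adding 2.
New total = 119 + 2 = 121.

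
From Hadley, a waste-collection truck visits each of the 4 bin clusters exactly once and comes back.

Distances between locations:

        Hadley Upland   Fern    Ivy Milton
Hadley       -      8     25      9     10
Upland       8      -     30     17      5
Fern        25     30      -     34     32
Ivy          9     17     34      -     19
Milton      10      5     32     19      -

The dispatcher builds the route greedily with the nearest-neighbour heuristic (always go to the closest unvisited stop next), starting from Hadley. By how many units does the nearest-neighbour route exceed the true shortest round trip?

Hadley: Upland=8, Ivy=9, Milton=10, Fern=25 ⇒ Upland
Upland: Milton=5, Ivy=17, Fern=30 ⇒ Milton
Milton: Ivy=19, Fern=32 ⇒ Ivy
Ivy: Fern=34 ⇒ Fern
NN route Hadley → Upland → Milton → Ivy → Fern → Hadley costs 91.
Optimal: Hadley → Upland → Milton → Fern → Ivy → Hadley costs 88 (by enumerating all 12 distinct tours).
Excess = 91 − 88 = 3.

The nearest-neighbour route is 3 longer than optimal.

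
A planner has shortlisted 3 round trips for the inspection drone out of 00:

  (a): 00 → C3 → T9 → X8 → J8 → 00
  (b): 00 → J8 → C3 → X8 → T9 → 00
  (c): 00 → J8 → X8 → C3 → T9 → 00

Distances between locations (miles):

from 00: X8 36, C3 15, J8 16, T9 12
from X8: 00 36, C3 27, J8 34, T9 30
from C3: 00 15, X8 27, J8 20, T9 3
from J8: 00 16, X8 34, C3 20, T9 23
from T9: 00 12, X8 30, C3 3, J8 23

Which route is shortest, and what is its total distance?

Shortest is (c), total 92 miles.

(a): 15 + 3 + 30 + 34 + 16 = 98
(b): 16 + 20 + 27 + 30 + 12 = 105
(c): 16 + 34 + 27 + 3 + 12 = 92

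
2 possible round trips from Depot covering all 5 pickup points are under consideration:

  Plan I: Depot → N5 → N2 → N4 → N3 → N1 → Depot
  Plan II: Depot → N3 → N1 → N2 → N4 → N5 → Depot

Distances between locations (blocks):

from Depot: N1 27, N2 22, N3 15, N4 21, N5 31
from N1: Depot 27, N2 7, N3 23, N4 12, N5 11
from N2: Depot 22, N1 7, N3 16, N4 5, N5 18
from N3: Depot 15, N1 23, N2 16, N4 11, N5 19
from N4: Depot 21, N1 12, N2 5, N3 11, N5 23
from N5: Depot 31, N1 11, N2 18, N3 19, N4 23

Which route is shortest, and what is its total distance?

Shortest is Plan II, total 104 blocks.

Plan I: 31 + 18 + 5 + 11 + 23 + 27 = 115
Plan II: 15 + 23 + 7 + 5 + 23 + 31 = 104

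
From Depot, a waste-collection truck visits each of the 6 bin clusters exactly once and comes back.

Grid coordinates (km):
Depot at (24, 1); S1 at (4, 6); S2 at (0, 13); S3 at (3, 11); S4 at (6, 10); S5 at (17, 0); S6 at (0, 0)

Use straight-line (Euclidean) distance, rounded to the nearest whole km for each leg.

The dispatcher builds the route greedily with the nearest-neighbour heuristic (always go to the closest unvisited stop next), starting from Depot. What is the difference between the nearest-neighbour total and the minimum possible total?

From Depot: S5=7, S4=20, S1=21, S3=23, S6=24, S2=27 → choose S5 (7).
From S5: S1=14, S4=15, S6=17, S3=18, S2=21 → choose S1 (14).
From S1: S4=4, S3=5, S6=7, S2=8 → choose S4 (4).
From S4: S3=3, S2=7, S6=12 → choose S3 (3).
From S3: S2=4, S6=11 → choose S2 (4).
From S2: S6=13 → choose S6 (13).
NN route Depot → S5 → S1 → S4 → S3 → S2 → S6 → Depot costs 69.
Optimal: Depot → S4 → S3 → S2 → S1 → S6 → S5 → Depot costs 66 (by enumerating all 360 distinct tours).
Excess = 69 − 66 = 3.

3 km longer than the optimal tour.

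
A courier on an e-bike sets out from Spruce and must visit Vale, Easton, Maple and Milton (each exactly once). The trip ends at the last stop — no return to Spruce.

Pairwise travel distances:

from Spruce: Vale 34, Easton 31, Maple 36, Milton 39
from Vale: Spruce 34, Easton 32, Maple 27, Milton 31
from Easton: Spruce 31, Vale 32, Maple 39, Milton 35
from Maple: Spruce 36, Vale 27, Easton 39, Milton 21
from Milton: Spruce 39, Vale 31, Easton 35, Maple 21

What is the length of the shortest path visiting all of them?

Minimum one-way distance = 111.

There are 4! = 24 possible orderings.
Spruce→Vale→Easton→Maple→Milton: 34+32+39+21 = 126
Spruce→Vale→Easton→Milton→Maple: 34+32+35+21 = 122
Spruce→Vale→Maple→Easton→Milton: 34+27+39+35 = 135
Spruce→Vale→Maple→Milton→Easton: 34+27+21+35 = 117
Spruce→Vale→Milton→Easton→Maple: 34+31+35+39 = 139
Spruce→Vale→Milton→Maple→Easton: 34+31+21+39 = 125
Spruce→Easton→Vale→Maple→Milton: 31+32+27+21 = 111
Spruce→Easton→Vale→Milton→Maple: 31+32+31+21 = 115
Spruce→Easton→Maple→Vale→Milton: 31+39+27+31 = 128
Spruce→Easton→Maple→Milton→Vale: 31+39+21+31 = 122
Spruce→Easton→Milton→Vale→Maple: 31+35+31+27 = 124
Spruce→Easton→Milton→Maple→Vale: 31+35+21+27 = 114
Spruce→Maple→Vale→Easton→Milton: 36+27+32+35 = 130
Spruce→Maple→Vale→Milton→Easton: 36+27+31+35 = 129
… (10 more)
The minimum is 111.
One shortest path: Spruce → Easton → Vale → Maple → Milton.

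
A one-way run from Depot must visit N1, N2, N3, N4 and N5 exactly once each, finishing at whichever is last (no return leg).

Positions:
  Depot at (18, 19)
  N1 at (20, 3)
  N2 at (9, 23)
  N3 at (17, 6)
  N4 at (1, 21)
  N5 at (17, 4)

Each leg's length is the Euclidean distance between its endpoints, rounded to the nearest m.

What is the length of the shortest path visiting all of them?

There are 5! = 120 possible orderings.
Depot→N1→N2→N3→N4→N5: 16+23+19+22+23 = 103
Depot→N1→N2→N3→N5→N4: 16+23+19+2+23 = 83
Depot→N1→N2→N4→N3→N5: 16+23+8+22+2 = 71
Depot→N1→N2→N4→N5→N3: 16+23+8+23+2 = 72
Depot→N1→N2→N5→N3→N4: 16+23+21+2+22 = 84
Depot→N1→N2→N5→N4→N3: 16+23+21+23+22 = 105
Depot→N1→N3→N2→N4→N5: 16+4+19+8+23 = 70
Depot→N1→N3→N2→N5→N4: 16+4+19+21+23 = 83
Depot→N1→N3→N4→N2→N5: 16+4+22+8+21 = 71
Depot→N1→N3→N4→N5→N2: 16+4+22+23+21 = 86
Depot→N1→N3→N5→N2→N4: 16+4+2+21+8 = 51
Depot→N1→N3→N5→N4→N2: 16+4+2+23+8 = 53
Depot→N1→N4→N2→N3→N5: 16+26+8+19+2 = 71
Depot→N1→N4→N2→N5→N3: 16+26+8+21+2 = 73
… (106 more)
Depot→N2→N4→N3→N5→N1: 10+8+22+2+3 = 45  ← best
The minimum is 45.
One shortest path: Depot → N2 → N4 → N3 → N5 → N1.

45 m — the minimum one-way total.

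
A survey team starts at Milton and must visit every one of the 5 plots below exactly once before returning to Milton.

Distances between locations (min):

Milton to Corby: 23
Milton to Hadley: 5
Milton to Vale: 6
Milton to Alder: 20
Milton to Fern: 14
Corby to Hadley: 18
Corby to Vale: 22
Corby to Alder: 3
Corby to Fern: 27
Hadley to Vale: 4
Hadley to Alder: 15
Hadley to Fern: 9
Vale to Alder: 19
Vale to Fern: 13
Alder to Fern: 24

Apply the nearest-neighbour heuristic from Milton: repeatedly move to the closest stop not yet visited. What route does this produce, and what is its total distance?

Milton → [Hadley:5 / Vale:6 / Fern:14 / Alder:20 / Corby:23] → Hadley (5)
Hadley → [Vale:4 / Fern:9 / Alder:15 / Corby:18] → Vale (4)
Vale → [Fern:13 / Alder:19 / Corby:22] → Fern (13)
Fern → [Alder:24 / Corby:27] → Alder (24)
Alder → [Corby:3] → Corby (3)
Return Corby→Milton: 23.
Total = 5 + 4 + 13 + 24 + 3 + 23 = 72.

Total distance 72 min via the nearest-neighbour route Milton → Hadley → Vale → Fern → Alder → Corby → Milton.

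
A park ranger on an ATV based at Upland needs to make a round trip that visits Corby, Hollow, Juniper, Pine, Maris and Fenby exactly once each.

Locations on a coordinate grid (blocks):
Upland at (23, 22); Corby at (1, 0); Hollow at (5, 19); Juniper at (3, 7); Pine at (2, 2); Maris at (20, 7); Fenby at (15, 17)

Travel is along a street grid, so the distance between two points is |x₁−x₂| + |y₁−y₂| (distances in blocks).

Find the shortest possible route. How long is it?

Minimum total distance: 92 blocks.

With 6 stops there are 6!/2 = 360 distinct round trips (a route and its reverse cost the same).
Upland - Corby - Hollow - Juniper - Pine - Maris - Fenby - Upland: 44+23+14+6+23+15+13 = 138
Upland - Corby - Hollow - Juniper - Pine - Fenby - Maris - Upland: 44+23+14+6+28+15+18 = 148
Upland - Corby - Hollow - Juniper - Maris - Pine - Fenby - Upland: 44+23+14+17+23+28+13 = 162
Upland - Corby - Hollow - Juniper - Maris - Fenby - Pine - Upland: 44+23+14+17+15+28+41 = 182
Upland - Corby - Hollow - Juniper - Fenby - Pine - Maris - Upland: 44+23+14+22+28+23+18 = 172
Upland - Corby - Hollow - Juniper - Fenby - Maris - Pine - Upland: 44+23+14+22+15+23+41 = 182
Upland - Corby - Hollow - Pine - Juniper - Maris - Fenby - Upland: 44+23+20+6+17+15+13 = 138
Upland - Corby - Hollow - Pine - Juniper - Fenby - Maris - Upland: 44+23+20+6+22+15+18 = 148
… (352 more)
Upland - Maris - Corby - Pine - Juniper - Hollow - Fenby - Upland: 18+26+3+6+14+12+13 = 92  ← best
The minimum is 92.
One optimal route: Upland → Maris → Corby → Pine → Juniper → Hollow → Fenby → Upland (or its reverse).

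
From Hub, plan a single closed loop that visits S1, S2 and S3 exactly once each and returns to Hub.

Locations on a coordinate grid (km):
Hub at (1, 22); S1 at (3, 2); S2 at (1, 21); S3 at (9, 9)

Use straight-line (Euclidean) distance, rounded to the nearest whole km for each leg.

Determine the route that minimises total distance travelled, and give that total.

Shortest round trip = 44 km.

Hub-S1-S2-S3-Hub: 20+19+14+15 = 68
Hub-S1-S3-S2-Hub: 20+9+14+1 = 44
Hub-S2-S1-S3-Hub: 1+19+9+15 = 44
The minimum is 44.
One optimal route: Hub → S1 → S3 → S2 → Hub (or its reverse).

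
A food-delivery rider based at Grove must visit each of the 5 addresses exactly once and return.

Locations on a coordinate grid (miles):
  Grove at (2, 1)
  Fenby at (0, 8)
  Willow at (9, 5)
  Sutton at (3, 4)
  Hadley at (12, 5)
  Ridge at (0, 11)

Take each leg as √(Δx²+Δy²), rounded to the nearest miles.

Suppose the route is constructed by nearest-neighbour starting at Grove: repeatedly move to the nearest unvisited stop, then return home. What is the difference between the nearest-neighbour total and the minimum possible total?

From Grove: Sutton=3, Fenby=7, Willow=8, Ridge=10, Hadley=11 → choose Sutton (3).
From Sutton: Fenby=5, Willow=6, Ridge=8, Hadley=9 → choose Fenby (5).
From Fenby: Ridge=3, Willow=9, Hadley=12 → choose Ridge (3).
From Ridge: Willow=11, Hadley=13 → choose Willow (11).
From Willow: Hadley=3 → choose Hadley (3).
NN route Grove → Sutton → Fenby → Ridge → Willow → Hadley → Grove costs 36.
Optimal: Grove → Fenby → Ridge → Hadley → Willow → Sutton → Grove costs 35 (by enumerating all 60 distinct tours).
Excess = 36 − 35 = 1.

1 miles longer than the optimal tour.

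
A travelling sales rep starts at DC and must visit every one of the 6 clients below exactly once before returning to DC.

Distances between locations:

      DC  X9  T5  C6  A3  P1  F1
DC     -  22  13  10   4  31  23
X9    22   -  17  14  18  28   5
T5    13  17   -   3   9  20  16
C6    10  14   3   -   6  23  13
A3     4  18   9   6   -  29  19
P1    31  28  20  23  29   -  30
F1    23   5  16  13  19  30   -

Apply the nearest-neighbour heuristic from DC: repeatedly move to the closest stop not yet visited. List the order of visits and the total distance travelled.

DC → [A3:4 / C6:10 / T5:13 / X9:22 / F1:23 / P1:31] → A3 (4)
A3 → [C6:6 / T5:9 / X9:18 / F1:19 / P1:29] → C6 (6)
C6 → [T5:3 / F1:13 / X9:14 / P1:23] → T5 (3)
T5 → [F1:16 / X9:17 / P1:20] → F1 (16)
F1 → [X9:5 / P1:30] → X9 (5)
X9 → [P1:28] → P1 (28)
Return P1→DC: 31.
Total = 4 + 6 + 3 + 16 + 5 + 28 + 31 = 93.

Total distance 93 via the nearest-neighbour route DC → A3 → C6 → T5 → F1 → X9 → P1 → DC.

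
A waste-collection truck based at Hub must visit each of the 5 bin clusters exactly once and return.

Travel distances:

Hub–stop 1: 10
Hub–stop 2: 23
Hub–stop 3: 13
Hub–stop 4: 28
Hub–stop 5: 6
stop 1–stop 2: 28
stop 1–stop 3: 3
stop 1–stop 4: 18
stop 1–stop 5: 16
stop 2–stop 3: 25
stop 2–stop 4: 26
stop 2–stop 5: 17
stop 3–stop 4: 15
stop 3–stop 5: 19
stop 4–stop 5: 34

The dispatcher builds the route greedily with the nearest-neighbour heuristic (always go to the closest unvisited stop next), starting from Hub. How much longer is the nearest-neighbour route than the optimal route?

Hub: stop 5=6, stop 1=10, stop 3=13, stop 2=23, stop 4=28 ⇒ stop 5
stop 5: stop 1=16, stop 2=17, stop 3=19, stop 4=34 ⇒ stop 1
stop 1: stop 3=3, stop 4=18, stop 2=28 ⇒ stop 3
stop 3: stop 4=15, stop 2=25 ⇒ stop 4
stop 4: stop 2=26 ⇒ stop 2
NN route Hub → stop 5 → stop 1 → stop 3 → stop 4 → stop 2 → Hub costs 89.
Optimal: Hub → stop 1 → stop 3 → stop 4 → stop 2 → stop 5 → Hub costs 77 (by enumerating all 60 distinct tours).
Excess = 89 − 77 = 12.

12 longer than the optimal tour.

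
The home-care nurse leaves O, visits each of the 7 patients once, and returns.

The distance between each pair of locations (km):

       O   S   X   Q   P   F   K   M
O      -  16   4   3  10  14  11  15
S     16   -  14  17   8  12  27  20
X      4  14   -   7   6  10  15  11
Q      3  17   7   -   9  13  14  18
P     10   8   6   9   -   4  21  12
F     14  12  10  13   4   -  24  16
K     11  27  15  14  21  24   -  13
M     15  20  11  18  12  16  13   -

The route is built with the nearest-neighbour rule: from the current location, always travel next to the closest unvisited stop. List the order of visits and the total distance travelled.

Total distance 76 km via the nearest-neighbour route O → Q → X → P → F → S → M → K → O.

O → [Q:3 / X:4 / P:10 / K:11 / F:14 / M:15 / S:16] → Q (3)
Q → [X:7 / P:9 / F:13 / K:14 / S:17 / M:18] → X (7)
X → [P:6 / F:10 / M:11 / S:14 / K:15] → P (6)
P → [F:4 / S:8 / M:12 / K:21] → F (4)
F → [S:12 / M:16 / K:24] → S (12)
S → [M:20 / K:27] → M (20)
M → [K:13] → K (13)
Return K→O: 11.
Total = 3 + 7 + 6 + 4 + 12 + 20 + 13 + 11 = 76.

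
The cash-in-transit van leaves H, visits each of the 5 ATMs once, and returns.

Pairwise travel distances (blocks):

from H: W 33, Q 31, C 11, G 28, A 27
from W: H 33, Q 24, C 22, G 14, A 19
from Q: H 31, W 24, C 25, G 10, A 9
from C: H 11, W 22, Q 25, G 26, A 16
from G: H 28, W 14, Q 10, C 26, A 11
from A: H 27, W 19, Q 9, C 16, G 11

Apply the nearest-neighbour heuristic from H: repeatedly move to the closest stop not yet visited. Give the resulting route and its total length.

At H the remaining stops are C 11, A 27, G 28, Q 31, W 33; go to C.
At C the remaining stops are A 16, W 22, Q 25, G 26; go to A.
At A the remaining stops are Q 9, G 11, W 19; go to Q.
At Q the remaining stops are G 10, W 24; go to G.
At G the remaining stops are W 14; go to W.
Return W→H: 33.
Total = 11 + 16 + 9 + 10 + 14 + 33 = 93.

Total distance 93 blocks via the nearest-neighbour route H → C → A → Q → G → W → H.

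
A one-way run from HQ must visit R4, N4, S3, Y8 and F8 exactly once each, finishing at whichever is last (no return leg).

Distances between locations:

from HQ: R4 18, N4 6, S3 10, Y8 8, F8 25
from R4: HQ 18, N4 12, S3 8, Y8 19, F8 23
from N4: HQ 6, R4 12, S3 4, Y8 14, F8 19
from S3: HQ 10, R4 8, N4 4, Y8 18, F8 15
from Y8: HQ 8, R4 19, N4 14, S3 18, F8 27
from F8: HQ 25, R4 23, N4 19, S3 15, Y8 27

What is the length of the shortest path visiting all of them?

Shortest open route: 57.

There are 5! = 120 possible orderings.
HQ - R4 - N4 - S3 - Y8 - F8: 18+12+4+18+27 = 79
HQ - R4 - N4 - S3 - F8 - Y8: 18+12+4+15+27 = 76
HQ - R4 - N4 - Y8 - S3 - F8: 18+12+14+18+15 = 77
HQ - R4 - N4 - Y8 - F8 - S3: 18+12+14+27+15 = 86
HQ - R4 - N4 - F8 - S3 - Y8: 18+12+19+15+18 = 82
HQ - R4 - N4 - F8 - Y8 - S3: 18+12+19+27+18 = 94
HQ - R4 - S3 - N4 - Y8 - F8: 18+8+4+14+27 = 71
HQ - R4 - S3 - N4 - F8 - Y8: 18+8+4+19+27 = 76
HQ - R4 - S3 - Y8 - N4 - F8: 18+8+18+14+19 = 77
HQ - R4 - S3 - Y8 - F8 - N4: 18+8+18+27+19 = 90
HQ - R4 - S3 - F8 - N4 - Y8: 18+8+15+19+14 = 74
HQ - R4 - S3 - F8 - Y8 - N4: 18+8+15+27+14 = 82
HQ - R4 - Y8 - N4 - S3 - F8: 18+19+14+4+15 = 70
HQ - R4 - Y8 - N4 - F8 - S3: 18+19+14+19+15 = 85
… (106 more)
HQ - Y8 - N4 - R4 - S3 - F8: 8+14+12+8+15 = 57  ← best
The minimum is 57.
One shortest path: HQ → Y8 → N4 → R4 → S3 → F8.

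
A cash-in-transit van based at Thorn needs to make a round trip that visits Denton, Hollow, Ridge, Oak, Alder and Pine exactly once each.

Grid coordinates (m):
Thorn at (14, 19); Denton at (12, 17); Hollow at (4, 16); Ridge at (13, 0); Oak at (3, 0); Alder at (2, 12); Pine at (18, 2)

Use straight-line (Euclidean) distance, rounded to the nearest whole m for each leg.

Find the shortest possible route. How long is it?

Minimum total distance: 59 m.

There are 360 distinct closed tours to check (reversals are equivalent).
Thorn-Denton-Hollow-Ridge-Oak-Alder-Pine-Thorn: 3+8+18+10+12+19+17 = 87
Thorn-Denton-Hollow-Ridge-Oak-Pine-Alder-Thorn: 3+8+18+10+15+19+14 = 87
Thorn-Denton-Hollow-Ridge-Alder-Oak-Pine-Thorn: 3+8+18+16+12+15+17 = 89
Thorn-Denton-Hollow-Ridge-Alder-Pine-Oak-Thorn: 3+8+18+16+19+15+22 = 101
Thorn-Denton-Hollow-Ridge-Pine-Oak-Alder-Thorn: 3+8+18+5+15+12+14 = 75
Thorn-Denton-Hollow-Ridge-Pine-Alder-Oak-Thorn: 3+8+18+5+19+12+22 = 87
Thorn-Denton-Hollow-Oak-Ridge-Alder-Pine-Thorn: 3+8+16+10+16+19+17 = 89
Thorn-Denton-Hollow-Oak-Ridge-Pine-Alder-Thorn: 3+8+16+10+5+19+14 = 75
… (352 more)
Thorn-Denton-Hollow-Alder-Oak-Ridge-Pine-Thorn: 3+8+4+12+10+5+17 = 59  ← best
The minimum is 59.
One optimal route: Thorn → Denton → Hollow → Alder → Oak → Ridge → Pine → Thorn (or its reverse).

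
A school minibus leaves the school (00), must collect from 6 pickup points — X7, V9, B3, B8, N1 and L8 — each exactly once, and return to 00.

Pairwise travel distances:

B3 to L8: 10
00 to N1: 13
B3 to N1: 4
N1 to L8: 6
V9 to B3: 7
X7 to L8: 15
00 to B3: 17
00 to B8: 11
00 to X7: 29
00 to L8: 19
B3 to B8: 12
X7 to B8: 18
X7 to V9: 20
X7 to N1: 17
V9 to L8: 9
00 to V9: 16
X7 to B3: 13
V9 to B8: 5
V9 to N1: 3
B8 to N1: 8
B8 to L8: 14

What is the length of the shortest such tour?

00-X7-V9-B3-B8-N1-L8-00: 29+20+7+12+8+6+19 = 101
00-X7-V9-B3-B8-L8-N1-00: 29+20+7+12+14+6+13 = 101
00-X7-V9-B3-N1-B8-L8-00: 29+20+7+4+8+14+19 = 101
00-X7-V9-B3-N1-L8-B8-00: 29+20+7+4+6+14+11 = 91
00-X7-V9-B3-L8-B8-N1-00: 29+20+7+10+14+8+13 = 101
00-X7-V9-B3-L8-N1-B8-00: 29+20+7+10+6+8+11 = 91
00-X7-V9-B8-B3-N1-L8-00: 29+20+5+12+4+6+19 = 95
00-X7-V9-B8-B3-L8-N1-00: 29+20+5+12+10+6+13 = 95
… (352 more)
00-B3-X7-L8-N1-V9-B8-00: 17+13+15+6+3+5+11 = 70  ← best
The minimum is 70.
One optimal route: 00 → B3 → X7 → L8 → N1 → V9 → B8 → 00 (or its reverse).

Minimum total distance: 70.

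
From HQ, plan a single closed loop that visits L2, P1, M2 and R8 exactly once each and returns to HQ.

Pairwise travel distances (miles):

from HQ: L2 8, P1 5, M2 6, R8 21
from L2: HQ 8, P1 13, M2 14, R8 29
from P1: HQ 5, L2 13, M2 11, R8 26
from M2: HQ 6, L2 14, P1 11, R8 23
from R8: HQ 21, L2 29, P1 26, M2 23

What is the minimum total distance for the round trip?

There are 12 distinct closed tours to check (reversals are equivalent).
HQ-L2-P1-M2-R8-HQ: 8+13+11+23+21 = 76
HQ-L2-P1-R8-M2-HQ: 8+13+26+23+6 = 76
HQ-L2-M2-P1-R8-HQ: 8+14+11+26+21 = 80
HQ-L2-M2-R8-P1-HQ: 8+14+23+26+5 = 76
HQ-L2-R8-P1-M2-HQ: 8+29+26+11+6 = 80
HQ-L2-R8-M2-P1-HQ: 8+29+23+11+5 = 76
HQ-P1-L2-M2-R8-HQ: 5+13+14+23+21 = 76
HQ-P1-L2-R8-M2-HQ: 5+13+29+23+6 = 76
HQ-P1-M2-L2-R8-HQ: 5+11+14+29+21 = 80
HQ-P1-R8-L2-M2-HQ: 5+26+29+14+6 = 80
HQ-M2-L2-P1-R8-HQ: 6+14+13+26+21 = 80
HQ-M2-P1-L2-R8-HQ: 6+11+13+29+21 = 80
The minimum is 76.
One optimal route: HQ → L2 → P1 → M2 → R8 → HQ (or its reverse).

Shortest round trip = 76 miles.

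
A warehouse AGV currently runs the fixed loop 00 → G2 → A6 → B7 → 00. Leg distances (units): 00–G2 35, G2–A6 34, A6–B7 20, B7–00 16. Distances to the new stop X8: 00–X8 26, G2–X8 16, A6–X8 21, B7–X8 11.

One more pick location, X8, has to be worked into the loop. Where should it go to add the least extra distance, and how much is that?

Adding 3 by placing X8 on the G2–A6 leg.

Insertion cost between consecutive stops i–j is d(i,X8) + d(X8,j) − d(i,j):
  between 00 and G2: 26 + 16 − 35 = 7
  between G2 and A6: 16 + 21 − 34 = 3
  between A6 and B7: 21 + 11 − 20 = 12
  between B7 and 00: 11 + 26 − 16 = 21
Cheapest insertion is between G2 and A6, adding 3.
New total = 105 + 3 = 108.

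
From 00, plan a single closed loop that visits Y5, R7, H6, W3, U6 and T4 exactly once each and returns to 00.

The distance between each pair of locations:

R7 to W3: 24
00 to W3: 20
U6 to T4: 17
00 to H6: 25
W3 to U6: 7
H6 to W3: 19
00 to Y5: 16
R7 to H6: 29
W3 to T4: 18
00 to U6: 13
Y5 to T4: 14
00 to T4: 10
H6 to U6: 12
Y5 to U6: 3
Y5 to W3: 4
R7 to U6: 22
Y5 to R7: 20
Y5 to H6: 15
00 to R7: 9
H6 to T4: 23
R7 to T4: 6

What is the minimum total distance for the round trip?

00 → Y5 → R7 → H6 → W3 → U6 → T4 → 00: 16+20+29+19+7+17+10 = 118
00 → Y5 → R7 → H6 → W3 → T4 → U6 → 00: 16+20+29+19+18+17+13 = 132
00 → Y5 → R7 → H6 → U6 → W3 → T4 → 00: 16+20+29+12+7+18+10 = 112
00 → Y5 → R7 → H6 → U6 → T4 → W3 → 00: 16+20+29+12+17+18+20 = 132
00 → Y5 → R7 → H6 → T4 → W3 → U6 → 00: 16+20+29+23+18+7+13 = 126
00 → Y5 → R7 → H6 → T4 → U6 → W3 → 00: 16+20+29+23+17+7+20 = 132
00 → Y5 → R7 → W3 → H6 → U6 → T4 → 00: 16+20+24+19+12+17+10 = 118
00 → Y5 → R7 → W3 → H6 → T4 → U6 → 00: 16+20+24+19+23+17+13 = 132
… (352 more)
00 → Y5 → W3 → U6 → H6 → T4 → R7 → 00: 16+4+7+12+23+6+9 = 77  ← best
The minimum is 77.
One optimal route: 00 → Y5 → W3 → U6 → H6 → T4 → R7 → 00 (or its reverse).

Shortest round trip = 77.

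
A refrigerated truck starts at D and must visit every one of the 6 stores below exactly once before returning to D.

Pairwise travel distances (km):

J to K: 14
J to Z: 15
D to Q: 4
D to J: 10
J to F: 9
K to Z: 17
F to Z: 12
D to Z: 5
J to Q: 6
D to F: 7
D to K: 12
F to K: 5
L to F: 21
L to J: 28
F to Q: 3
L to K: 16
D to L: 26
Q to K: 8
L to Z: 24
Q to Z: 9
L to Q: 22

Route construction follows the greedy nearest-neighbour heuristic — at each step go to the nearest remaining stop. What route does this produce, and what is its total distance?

At D the remaining stops are Q 4, Z 5, F 7, J 10, K 12, L 26; go to Q.
At Q the remaining stops are F 3, J 6, K 8, Z 9, L 22; go to F.
At F the remaining stops are K 5, J 9, Z 12, L 21; go to K.
At K the remaining stops are J 14, L 16, Z 17; go to J.
At J the remaining stops are Z 15, L 28; go to Z.
At Z the remaining stops are L 24; go to L.
Return L→D: 26.
Total = 4 + 3 + 5 + 14 + 15 + 24 + 26 = 91.

Total distance 91 km via the nearest-neighbour route D → Q → F → K → J → Z → L → D.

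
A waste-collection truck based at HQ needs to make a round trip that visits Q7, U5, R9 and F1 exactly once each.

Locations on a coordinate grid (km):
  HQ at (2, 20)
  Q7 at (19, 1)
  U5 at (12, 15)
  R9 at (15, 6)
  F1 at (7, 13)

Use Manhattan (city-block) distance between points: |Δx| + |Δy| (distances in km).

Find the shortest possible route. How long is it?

Shortest round trip = 72 km.

With 4 stops there are 4!/2 = 12 distinct round trips (a route and its reverse cost the same).
HQ - Q7 - U5 - R9 - F1 - HQ: 36+21+12+15+12 = 96
HQ - Q7 - U5 - F1 - R9 - HQ: 36+21+7+15+27 = 106
HQ - Q7 - R9 - U5 - F1 - HQ: 36+9+12+7+12 = 76
HQ - Q7 - R9 - F1 - U5 - HQ: 36+9+15+7+15 = 82
HQ - Q7 - F1 - U5 - R9 - HQ: 36+24+7+12+27 = 106
HQ - Q7 - F1 - R9 - U5 - HQ: 36+24+15+12+15 = 102
HQ - U5 - Q7 - R9 - F1 - HQ: 15+21+9+15+12 = 72
HQ - U5 - Q7 - F1 - R9 - HQ: 15+21+24+15+27 = 102
HQ - U5 - R9 - Q7 - F1 - HQ: 15+12+9+24+12 = 72
HQ - U5 - F1 - Q7 - R9 - HQ: 15+7+24+9+27 = 82
HQ - R9 - Q7 - U5 - F1 - HQ: 27+9+21+7+12 = 76
HQ - R9 - U5 - Q7 - F1 - HQ: 27+12+21+24+12 = 96
The minimum is 72.
One optimal route: HQ → U5 → Q7 → R9 → F1 → HQ (or its reverse).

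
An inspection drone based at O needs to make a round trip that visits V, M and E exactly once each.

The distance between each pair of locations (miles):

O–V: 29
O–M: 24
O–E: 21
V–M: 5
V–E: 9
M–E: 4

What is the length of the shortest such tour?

Minimum total distance: 59 miles.

With 3 stops there are 3!/2 = 3 distinct round trips (a route and its reverse cost the same).
O→V→M→E→O: 29+5+4+21 = 59
O→V→E→M→O: 29+9+4+24 = 66
O→M→V→E→O: 24+5+9+21 = 59
The minimum is 59.
One optimal route: O → V → M → E → O (or its reverse).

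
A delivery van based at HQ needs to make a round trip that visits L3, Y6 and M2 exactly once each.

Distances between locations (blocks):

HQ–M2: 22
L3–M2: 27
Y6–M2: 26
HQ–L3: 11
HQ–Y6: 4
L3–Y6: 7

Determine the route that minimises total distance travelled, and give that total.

Shortest round trip = 60 blocks.

HQ → L3 → Y6 → M2 → HQ: 11+7+26+22 = 66
HQ → L3 → M2 → Y6 → HQ: 11+27+26+4 = 68
HQ → Y6 → L3 → M2 → HQ: 4+7+27+22 = 60
The minimum is 60.
One optimal route: HQ → Y6 → L3 → M2 → HQ (or its reverse).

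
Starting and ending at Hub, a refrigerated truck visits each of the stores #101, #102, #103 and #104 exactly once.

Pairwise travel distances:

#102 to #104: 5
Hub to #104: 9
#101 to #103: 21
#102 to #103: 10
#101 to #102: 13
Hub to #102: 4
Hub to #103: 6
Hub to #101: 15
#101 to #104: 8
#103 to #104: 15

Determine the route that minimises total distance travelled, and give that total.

44 — the shortest possible round trip.

With 4 stops there are 4!/2 = 12 distinct round trips (a route and its reverse cost the same).
Hub→#101→#102→#103→#104→Hub: 15+13+10+15+9 = 62
Hub→#101→#102→#104→#103→Hub: 15+13+5+15+6 = 54
Hub→#101→#103→#102→#104→Hub: 15+21+10+5+9 = 60
Hub→#101→#103→#104→#102→Hub: 15+21+15+5+4 = 60
Hub→#101→#104→#102→#103→Hub: 15+8+5+10+6 = 44
Hub→#101→#104→#103→#102→Hub: 15+8+15+10+4 = 52
Hub→#102→#101→#103→#104→Hub: 4+13+21+15+9 = 62
Hub→#102→#101→#104→#103→Hub: 4+13+8+15+6 = 46
Hub→#102→#103→#101→#104→Hub: 4+10+21+8+9 = 52
Hub→#102→#104→#101→#103→Hub: 4+5+8+21+6 = 44
Hub→#103→#101→#102→#104→Hub: 6+21+13+5+9 = 54
Hub→#103→#102→#101→#104→Hub: 6+10+13+8+9 = 46
The minimum is 44.
One optimal route: Hub → #101 → #104 → #102 → #103 → Hub (or its reverse).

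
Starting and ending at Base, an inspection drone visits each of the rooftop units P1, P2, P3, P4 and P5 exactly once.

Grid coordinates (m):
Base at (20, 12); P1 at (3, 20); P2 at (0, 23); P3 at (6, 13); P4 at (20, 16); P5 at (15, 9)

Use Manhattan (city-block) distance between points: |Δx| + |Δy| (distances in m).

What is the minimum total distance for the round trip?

With 5 stops there are 5!/2 = 60 distinct round trips (a route and its reverse cost the same).
Base-P1-P2-P3-P4-P5-Base: 25+6+16+17+12+8 = 84
Base-P1-P2-P3-P5-P4-Base: 25+6+16+13+12+4 = 76
Base-P1-P2-P4-P3-P5-Base: 25+6+27+17+13+8 = 96
Base-P1-P2-P4-P5-P3-Base: 25+6+27+12+13+15 = 98
Base-P1-P2-P5-P3-P4-Base: 25+6+29+13+17+4 = 94
Base-P1-P2-P5-P4-P3-Base: 25+6+29+12+17+15 = 104
Base-P1-P3-P2-P4-P5-Base: 25+10+16+27+12+8 = 98
Base-P1-P3-P2-P5-P4-Base: 25+10+16+29+12+4 = 96
Base-P1-P3-P4-P2-P5-Base: 25+10+17+27+29+8 = 116
Base-P1-P3-P4-P5-P2-Base: 25+10+17+12+29+31 = 124
Base-P1-P3-P5-P2-P4-Base: 25+10+13+29+27+4 = 108
Base-P1-P3-P5-P4-P2-Base: 25+10+13+12+27+31 = 118
Base-P1-P4-P2-P3-P5-Base: 25+21+27+16+13+8 = 110
Base-P1-P4-P2-P5-P3-Base: 25+21+27+29+13+15 = 130
… (46 more)
Base-P4-P1-P2-P3-P5-Base: 4+21+6+16+13+8 = 68  ← best
The minimum is 68.
One optimal route: Base → P4 → P1 → P2 → P3 → P5 → Base (or its reverse).

Minimum total distance: 68 m.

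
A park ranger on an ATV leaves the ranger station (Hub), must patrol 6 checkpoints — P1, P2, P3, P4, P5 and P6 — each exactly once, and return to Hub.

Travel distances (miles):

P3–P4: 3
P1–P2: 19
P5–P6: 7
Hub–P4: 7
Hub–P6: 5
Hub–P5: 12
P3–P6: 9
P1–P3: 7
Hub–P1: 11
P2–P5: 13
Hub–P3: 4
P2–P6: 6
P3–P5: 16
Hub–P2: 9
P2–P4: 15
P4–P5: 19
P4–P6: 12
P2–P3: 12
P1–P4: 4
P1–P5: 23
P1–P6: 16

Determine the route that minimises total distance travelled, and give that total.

There are 360 distinct closed tours to check (reversals are equivalent).
Hub - P1 - P2 - P3 - P4 - P5 - P6 - Hub: 11+19+12+3+19+7+5 = 76
Hub - P1 - P2 - P3 - P4 - P6 - P5 - Hub: 11+19+12+3+12+7+12 = 76
Hub - P1 - P2 - P3 - P5 - P4 - P6 - Hub: 11+19+12+16+19+12+5 = 94
Hub - P1 - P2 - P3 - P5 - P6 - P4 - Hub: 11+19+12+16+7+12+7 = 84
Hub - P1 - P2 - P3 - P6 - P4 - P5 - Hub: 11+19+12+9+12+19+12 = 94
Hub - P1 - P2 - P3 - P6 - P5 - P4 - Hub: 11+19+12+9+7+19+7 = 84
Hub - P1 - P2 - P4 - P3 - P5 - P6 - Hub: 11+19+15+3+16+7+5 = 76
Hub - P1 - P2 - P4 - P3 - P6 - P5 - Hub: 11+19+15+3+9+7+12 = 76
… (352 more)
Hub - P1 - P4 - P3 - P2 - P5 - P6 - Hub: 11+4+3+12+13+7+5 = 55  ← best
The minimum is 55.
One optimal route: Hub → P1 → P4 → P3 → P2 → P5 → P6 → Hub (or its reverse).

Shortest round trip = 55 miles.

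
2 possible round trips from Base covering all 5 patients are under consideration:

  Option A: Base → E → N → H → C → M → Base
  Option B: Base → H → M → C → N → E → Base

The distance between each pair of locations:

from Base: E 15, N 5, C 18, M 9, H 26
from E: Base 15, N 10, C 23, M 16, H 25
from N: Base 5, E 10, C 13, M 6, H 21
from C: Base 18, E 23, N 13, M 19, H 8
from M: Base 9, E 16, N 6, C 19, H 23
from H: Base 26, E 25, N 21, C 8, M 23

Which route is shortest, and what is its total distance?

Option A: 15 + 10 + 21 + 8 + 19 + 9 = 82
Option B: 26 + 23 + 19 + 13 + 10 + 15 = 106

Shortest is Option A, total 82.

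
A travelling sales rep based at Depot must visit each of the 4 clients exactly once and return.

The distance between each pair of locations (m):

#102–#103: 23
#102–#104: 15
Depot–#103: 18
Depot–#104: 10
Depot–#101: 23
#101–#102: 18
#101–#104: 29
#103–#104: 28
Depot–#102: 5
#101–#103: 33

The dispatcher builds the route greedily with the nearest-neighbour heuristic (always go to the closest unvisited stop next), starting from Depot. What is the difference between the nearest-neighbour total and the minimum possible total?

From Depot: #102=5, #104=10, #103=18, #101=23 → choose #102 (5).
From #102: #104=15, #101=18, #103=23 → choose #104 (15).
From #104: #103=28, #101=29 → choose #103 (28).
From #103: #101=33 → choose #101 (33).
NN route Depot → #102 → #104 → #103 → #101 → Depot costs 104.
Optimal: Depot → #102 → #101 → #103 → #104 → Depot costs 94 (by enumerating all 12 distinct tours).
Excess = 104 − 94 = 10.

The nearest-neighbour route is 10 m longer than optimal.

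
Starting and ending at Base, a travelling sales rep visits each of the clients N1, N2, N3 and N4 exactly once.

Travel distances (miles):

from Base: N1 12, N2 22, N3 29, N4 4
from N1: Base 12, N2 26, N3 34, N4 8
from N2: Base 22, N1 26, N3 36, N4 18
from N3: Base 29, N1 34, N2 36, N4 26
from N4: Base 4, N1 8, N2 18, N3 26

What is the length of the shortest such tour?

There are 12 distinct closed tours to check (reversals are equivalent).
Base - N1 - N2 - N3 - N4 - Base: 12+26+36+26+4 = 104
Base - N1 - N2 - N4 - N3 - Base: 12+26+18+26+29 = 111
Base - N1 - N3 - N2 - N4 - Base: 12+34+36+18+4 = 104
Base - N1 - N3 - N4 - N2 - Base: 12+34+26+18+22 = 112
Base - N1 - N4 - N2 - N3 - Base: 12+8+18+36+29 = 103
Base - N1 - N4 - N3 - N2 - Base: 12+8+26+36+22 = 104
Base - N2 - N1 - N3 - N4 - Base: 22+26+34+26+4 = 112
Base - N2 - N1 - N4 - N3 - Base: 22+26+8+26+29 = 111
Base - N2 - N3 - N1 - N4 - Base: 22+36+34+8+4 = 104
Base - N2 - N4 - N1 - N3 - Base: 22+18+8+34+29 = 111
Base - N3 - N1 - N2 - N4 - Base: 29+34+26+18+4 = 111
Base - N3 - N2 - N1 - N4 - Base: 29+36+26+8+4 = 103
The minimum is 103.
One optimal route: Base → N1 → N4 → N2 → N3 → Base (or its reverse).

103 miles — the shortest possible round trip.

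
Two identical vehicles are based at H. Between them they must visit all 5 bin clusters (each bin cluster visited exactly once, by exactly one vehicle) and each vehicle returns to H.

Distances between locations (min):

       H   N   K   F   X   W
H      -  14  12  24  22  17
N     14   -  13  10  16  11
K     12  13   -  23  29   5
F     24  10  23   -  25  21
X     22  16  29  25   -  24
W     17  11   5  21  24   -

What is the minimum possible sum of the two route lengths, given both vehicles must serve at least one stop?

Minimum combined distance: 105 min.

Check every non-empty split of the stops between the two vehicles; for each half take its own optimal tour:
  {N} + {K, F, X, W}: 28 + 85 = 113
  {K} + {N, F, X, W}: 24 + 85 = 109
  {N, K} + {F, X, W}: 39 + 85 = 124
  {F} + {N, K, X, W}: 48 + 66 = 114
  {N, F} + {K, X, W}: 48 + 63 = 111
  {K, F} + {N, X, W}: 59 + 66 = 125
  … (15 splits in total)
  {N, F, X} + {K, W}: 71 + 34 = 105  ← best
Best: vehicle 1 H → N → F → X → H = 71; vehicle 2 H → K → W → H = 34; combined 105.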